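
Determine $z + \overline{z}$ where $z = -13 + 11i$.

z + conjugate(z) = (a + bi) + (a - bi) = 2a
= 2 * (-13) = -26


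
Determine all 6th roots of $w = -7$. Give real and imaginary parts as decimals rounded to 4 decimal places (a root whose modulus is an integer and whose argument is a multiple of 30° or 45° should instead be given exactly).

|w| = 7, arg(w) = 180°
Root modulus = 7^(1/6) ≈ 1.383088
Root arguments: θ_k = (180° + 360°k)/6 for k = 0, 1, ..., 5
Compute each root as (root modulus)(cos θ_k + i sin θ_k) using full-precision intermediates, then round to 4 decimal places.
Roots: 1.1978 + 0.6915i, 1.3831i, -1.1978 + 0.6915i, -1.1978 - 0.6915i, -1.3831i, 1.1978 - 0.6915i


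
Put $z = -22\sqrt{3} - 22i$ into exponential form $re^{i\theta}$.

r = |z| = sqrt((-22*sqrt(3))^2 + (-22)^2) = sqrt(1452 + 484) = sqrt(1936) = 44
θ = arctan(b/a) = arctan(-22/-38.1051) (quadrant-adjusted) = -150° = -5π/6
z = 44e^(-i*5π/6)


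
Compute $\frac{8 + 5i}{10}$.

Divisor is real, so divide each part by 10:
= 4/5 + (1/2)i


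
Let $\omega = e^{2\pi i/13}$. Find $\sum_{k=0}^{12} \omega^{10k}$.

Let ζ = ω^10 = e^(2πi·10/13). Since 13 ∤ 10, ζ ≠ 1.
Sum = Σ_{k=0}^{12} ζ^k = (ζ^13 - 1)/(ζ - 1) = (ω^{10·13} - 1)/(ζ - 1) = (1 - 1)/(ζ - 1) = 0


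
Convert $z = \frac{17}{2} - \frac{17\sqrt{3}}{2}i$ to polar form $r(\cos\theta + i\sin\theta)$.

r = |z| = sqrt(a^2 + b^2) = sqrt((17/2)^2 + (-17*sqrt(3)/2)^2) = sqrt(289/4 + 867/4) = sqrt(289) = 17
θ = arctan(b/a) = arctan(-14.7224/8.5) (quadrant-adjusted) = 300°
z = 17(cos 300° + i sin 300°)


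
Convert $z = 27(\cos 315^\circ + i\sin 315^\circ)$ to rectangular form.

a = r cos θ = 27 * sqrt(2)/2 = 27*sqrt(2)/2
b = r sin θ = 27 * -sqrt(2)/2 = -27*sqrt(2)/2
z = 27*sqrt(2)/2 - (27*sqrt(2)/2)i


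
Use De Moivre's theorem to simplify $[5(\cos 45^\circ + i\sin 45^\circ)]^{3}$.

By De Moivre: z^n = r^n(cos(nθ) + i sin(nθ))
= 5^3(cos(3*45°) + i sin(3*45°))
= 125(cos 135° + i sin 135°)
= -125*sqrt(2)/2 + (125*sqrt(2)/2)i


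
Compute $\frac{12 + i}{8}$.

Divisor is real, so divide each part by 8:
= 3/2 + (1/8)i


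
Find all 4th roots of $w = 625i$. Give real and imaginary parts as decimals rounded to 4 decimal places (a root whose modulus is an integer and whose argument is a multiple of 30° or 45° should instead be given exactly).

|w| = 625, arg(w) = 90°
Root modulus = 625^(1/4) = 5
Root arguments: θ_k = (90° + 360°k)/4 for k = 0, 1, ..., 3
Compute each root as (root modulus)(cos θ_k + i sin θ_k) using full-precision intermediates, then round to 4 decimal places.
Roots: 4.6194 + 1.9134i, -1.9134 + 4.6194i, -4.6194 - 1.9134i, 1.9134 - 4.6194i


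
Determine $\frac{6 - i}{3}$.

Divisor is real, so divide each part by 3:
= 2 - (1/3)i


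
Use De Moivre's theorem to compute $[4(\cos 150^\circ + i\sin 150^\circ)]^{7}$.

By De Moivre: z^n = r^n(cos(nθ) + i sin(nθ))
= 4^7(cos(7*150°) + i sin(7*150°))
= 16384(cos 330° + i sin 330°)
= 8192*sqrt(3) - 8192i


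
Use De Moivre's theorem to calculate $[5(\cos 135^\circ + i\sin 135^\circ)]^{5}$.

By De Moivre: z^n = r^n(cos(nθ) + i sin(nθ))
= 5^5(cos(5*135°) + i sin(5*135°))
= 3125(cos 315° + i sin 315°)
= 3125*sqrt(2)/2 - (3125*sqrt(2)/2)i


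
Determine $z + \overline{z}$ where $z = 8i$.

z + conjugate(z) = (a + bi) + (a - bi) = 2a
= 2 * 0 = 0


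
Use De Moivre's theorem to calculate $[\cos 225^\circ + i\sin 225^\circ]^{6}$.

By De Moivre: z^n = r^n(cos(nθ) + i sin(nθ))
= 1^6(cos(6*225°) + i sin(6*225°))
= 1(cos 270° + i sin 270°)
= -i


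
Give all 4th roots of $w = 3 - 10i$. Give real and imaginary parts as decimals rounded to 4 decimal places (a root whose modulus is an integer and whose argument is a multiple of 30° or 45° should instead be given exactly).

|w| = sqrt(109) ≈ 10.440307, arg(w) ≈ 286.699244°
Root modulus = sqrt(109)^(1/4) ≈ 1.797539
Root arguments: θ_k = (arg(w) + 360°k)/4 for k = 0, 1, ..., 3
Compute each root as (root modulus)(cos θ_k + i sin θ_k) using full-precision intermediates, then round to 4 decimal places.
Roots: 0.5652 + 1.7064i, -1.7064 + 0.5652i, -0.5652 - 1.7064i, 1.7064 - 0.5652i


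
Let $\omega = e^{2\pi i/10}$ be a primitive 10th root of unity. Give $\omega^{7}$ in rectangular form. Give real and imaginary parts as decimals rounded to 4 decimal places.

ω^7 = e^(2πi·7/10) = e^(i·7π/5)
= cos(7π/5) + i sin(7π/5)
= -0.3090 - 0.9511i


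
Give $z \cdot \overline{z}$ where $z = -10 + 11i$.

z * conjugate(z) = |z|^2 = a^2 + b^2
= (-10)^2 + 11^2 = 221


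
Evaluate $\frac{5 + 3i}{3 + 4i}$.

Multiply numerator and denominator by conjugate (3 - 4i):
= (5 + 3i)(3 - 4i) / (3^2 + 4^2)
= (27 - 11i) / 25
= 27/25 - (11/25)i


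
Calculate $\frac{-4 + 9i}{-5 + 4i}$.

Multiply numerator and denominator by conjugate (-5 - 4i):
= (-4 + 9i)(-5 - 4i) / ((-5)^2 + 4^2)
= (56 - 29i) / 41
= 56/41 - (29/41)i


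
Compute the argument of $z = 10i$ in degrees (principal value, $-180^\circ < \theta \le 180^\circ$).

a = 0 and b > 0, so z lies on the positive imaginary axis: θ = 90°


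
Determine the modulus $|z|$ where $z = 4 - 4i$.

|z| = sqrt(a^2 + b^2) = sqrt(4^2 + (-4)^2) = sqrt(32) = sqrt(32)


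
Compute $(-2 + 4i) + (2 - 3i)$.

(-2 + 2) + (4 + (-3))i = i


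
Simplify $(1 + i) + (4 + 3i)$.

(1 + 4) + (1 + 3)i = 5 + 4i


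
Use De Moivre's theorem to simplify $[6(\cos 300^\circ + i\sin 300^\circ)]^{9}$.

By De Moivre: z^n = r^n(cos(nθ) + i sin(nθ))
= 6^9(cos(9*300°) + i sin(9*300°))
= 10077696(cos 180° + i sin 180°)
= -10077696


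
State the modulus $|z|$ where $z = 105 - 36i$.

|z| = sqrt(a^2 + b^2) = sqrt(105^2 + (-36)^2) = sqrt(12321) = 111


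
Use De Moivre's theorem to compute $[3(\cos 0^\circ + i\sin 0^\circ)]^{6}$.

By De Moivre: z^n = r^n(cos(nθ) + i sin(nθ))
= 3^6(cos(6*0°) + i sin(6*0°))
= 729(cos 0° + i sin 0°)
= 729


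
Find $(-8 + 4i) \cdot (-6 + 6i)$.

(a1*a2 - b1*b2) + (a1*b2 + b1*a2)i
= (48 - 24) + (-48 + (-24))i
= 24 - 72i


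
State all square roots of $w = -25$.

|w| = 25, arg(w) = 180°
Root modulus = 25^(1/2) = 5
Root arguments: θ_k = (180° + 360°k)/2 for k = 0, 1, ..., 1
Roots: 5i, -5i


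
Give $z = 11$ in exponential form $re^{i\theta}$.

r = |z| = sqrt((11)^2 + (0)^2) = sqrt(121 + 0) = sqrt(121) = 11
b = 0 and a > 0, so z lies on the positive real axis: θ = 0
z = 11e^(i*0) = 11


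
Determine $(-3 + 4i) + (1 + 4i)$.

(-3 + 1) + (4 + 4)i = -2 + 8i


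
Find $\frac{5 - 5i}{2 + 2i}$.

Multiply numerator and denominator by conjugate (2 - 2i):
= (5 - 5i)(2 - 2i) / (2^2 + 2^2)
= (-20i) / 8
Divide through by 4: (-5i) / 2
= 0 - (5/2)i


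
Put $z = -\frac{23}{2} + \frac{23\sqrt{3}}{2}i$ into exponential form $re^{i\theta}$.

r = |z| = sqrt((-23/2)^2 + (23*sqrt(3)/2)^2) = sqrt(529/4 + 1587/4) = sqrt(529) = 23
θ = arctan(b/a) = arctan(19.9186/-11.5) (quadrant-adjusted) = 120° = 2π/3
z = 23e^(i*2π/3)


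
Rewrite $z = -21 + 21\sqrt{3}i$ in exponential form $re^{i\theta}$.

r = |z| = sqrt((-21)^2 + (21*sqrt(3))^2) = sqrt(441 + 1323) = sqrt(1764) = 42
θ = arctan(b/a) = arctan(36.3731/-21) (quadrant-adjusted) = 120° = 2π/3
z = 42e^(i*2π/3)


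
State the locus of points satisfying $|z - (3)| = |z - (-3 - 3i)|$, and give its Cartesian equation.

|z - z1| = |z - z2| means z is equidistant from z1 and z2,
i.e. the perpendicular bisector of the segment from (3, 0) to (-3, -3) (midpoint (0, -3/2)).
With z = x + yi, square both sides:
(x - 3)^2 + (y - 0)^2 = (x - (-3))^2 + (y - (-3))^2
The x^2 and y^2 terms cancel: -12x + (-6)y = 18 - 9 = 9
Simplify: 4x + 2y = -3
Locus: Perpendicular bisector of the segment from (3, 0) to (-3, -3): the line 4x + 2y = -3


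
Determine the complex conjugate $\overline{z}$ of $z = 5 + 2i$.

If z = a + bi, then conjugate(z) = a - bi
conjugate(5 + 2i) = 5 - 2i


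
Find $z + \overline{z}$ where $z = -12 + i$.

z + conjugate(z) = (a + bi) + (a - bi) = 2a
= 2 * (-12) = -24


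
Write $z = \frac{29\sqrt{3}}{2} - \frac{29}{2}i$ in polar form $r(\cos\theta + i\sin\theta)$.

r = |z| = sqrt(a^2 + b^2) = sqrt((29*sqrt(3)/2)^2 + (-29/2)^2) = sqrt(2523/4 + 841/4) = sqrt(841) = 29
θ = arctan(b/a) = arctan(-14.5/25.1147) (quadrant-adjusted) = 330°
z = 29(cos 330° + i sin 330°)


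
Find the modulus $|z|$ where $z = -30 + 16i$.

|z| = sqrt(a^2 + b^2) = sqrt((-30)^2 + 16^2) = sqrt(1156) = 34


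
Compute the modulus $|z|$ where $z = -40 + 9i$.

|z| = sqrt(a^2 + b^2) = sqrt((-40)^2 + 9^2) = sqrt(1681) = 41


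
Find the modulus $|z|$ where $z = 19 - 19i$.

|z| = sqrt(a^2 + b^2) = sqrt(19^2 + (-19)^2) = sqrt(722) = sqrt(722)


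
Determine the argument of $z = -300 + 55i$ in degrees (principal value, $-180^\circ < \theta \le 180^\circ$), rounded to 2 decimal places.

θ = arctan(b/a) = arctan(55/-300) (quadrant-adjusted) = 169.61°


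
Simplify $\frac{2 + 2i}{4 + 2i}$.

Multiply numerator and denominator by conjugate (4 - 2i):
= (2 + 2i)(4 - 2i) / (4^2 + 2^2)
= (12 + 4i) / 20
Divide through by 4: (3 + i) / 5
= 3/5 + (1/5)i


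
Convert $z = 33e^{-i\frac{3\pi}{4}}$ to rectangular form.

a = r cos θ = 33 * -sqrt(2)/2 = -33*sqrt(2)/2
b = r sin θ = 33 * -sqrt(2)/2 = -33*sqrt(2)/2
z = -33*sqrt(2)/2 - (33*sqrt(2)/2)i


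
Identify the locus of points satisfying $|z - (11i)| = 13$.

|z - z0| = r describes a circle centered at z0 with radius r
Here z0 = 11i and r = 13
Locus: Circle centered at (0, 11) with radius 13


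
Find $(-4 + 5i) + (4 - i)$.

(-4 + 4) + (5 + (-1))i = 4i


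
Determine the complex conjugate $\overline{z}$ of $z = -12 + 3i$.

If z = a + bi, then conjugate(z) = a - bi
conjugate(-12 + 3i) = -12 - 3i


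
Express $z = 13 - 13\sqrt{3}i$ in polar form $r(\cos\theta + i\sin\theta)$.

r = |z| = sqrt(a^2 + b^2) = sqrt((13)^2 + (-13*sqrt(3))^2) = sqrt(169 + 507) = sqrt(676) = 26
θ = arctan(b/a) = arctan(-22.5167/13) (quadrant-adjusted) = 300°
z = 26(cos 300° + i sin 300°)


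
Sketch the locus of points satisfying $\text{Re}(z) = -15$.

Re(z) = x where z = x + yi; the equation x = -15 is satisfied by all points with that x-coordinate
Locus: Vertical line x = -15


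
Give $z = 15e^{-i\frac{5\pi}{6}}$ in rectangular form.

a = r cos θ = 15 * -sqrt(3)/2 = -15*sqrt(3)/2
b = r sin θ = 15 * -1/2 = -15/2
z = -15*sqrt(3)/2 - (15/2)i


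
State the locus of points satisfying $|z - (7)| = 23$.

|z - z0| = r describes a circle centered at z0 with radius r
Here z0 = 7 and r = 23
Locus: Circle centered at (7, 0) with radius 23


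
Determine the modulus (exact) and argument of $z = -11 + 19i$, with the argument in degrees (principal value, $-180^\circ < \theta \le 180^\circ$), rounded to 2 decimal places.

|z| = sqrt((-11)^2 + 19^2) = sqrt(482)
arg(z) = arctan(b/a) = arctan(19/-11) (quadrant-adjusted) = 120.07°


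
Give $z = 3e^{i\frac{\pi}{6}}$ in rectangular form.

a = r cos θ = 3 * sqrt(3)/2 = 3*sqrt(3)/2
b = r sin θ = 3 * 1/2 = 3/2
z = 3*sqrt(3)/2 + (3/2)i


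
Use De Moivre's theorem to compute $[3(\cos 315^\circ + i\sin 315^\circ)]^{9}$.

By De Moivre: z^n = r^n(cos(nθ) + i sin(nθ))
= 3^9(cos(9*315°) + i sin(9*315°))
= 19683(cos 315° + i sin 315°)
= 19683*sqrt(2)/2 - (19683*sqrt(2)/2)i


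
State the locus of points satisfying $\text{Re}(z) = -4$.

Re(z) = x where z = x + yi; the equation x = -4 is satisfied by all points with that x-coordinate
Locus: Vertical line x = -4


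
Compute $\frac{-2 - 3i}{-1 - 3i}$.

Multiply numerator and denominator by conjugate (-1 + 3i):
= (-2 - 3i)(-1 + 3i) / ((-1)^2 + (-3)^2)
= (11 - 3i) / 10
= 11/10 - (3/10)i


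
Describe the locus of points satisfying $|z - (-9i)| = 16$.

|z - z0| = r describes a circle centered at z0 with radius r
Here z0 = -9i and r = 16
Locus: Circle centered at (0, -9) with radius 16


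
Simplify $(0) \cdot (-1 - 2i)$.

(a1*a2 - b1*b2) + (a1*b2 + b1*a2)i
= (0 - 0) + (0 + 0)i
= 0


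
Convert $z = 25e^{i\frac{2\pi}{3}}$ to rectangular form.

a = r cos θ = 25 * -1/2 = -25/2
b = r sin θ = 25 * sqrt(3)/2 = 25*sqrt(3)/2
z = -25/2 + (25*sqrt(3)/2)i


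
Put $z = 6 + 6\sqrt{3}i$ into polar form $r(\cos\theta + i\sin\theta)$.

r = |z| = sqrt(a^2 + b^2) = sqrt((6)^2 + (6*sqrt(3))^2) = sqrt(36 + 108) = sqrt(144) = 12
θ = arctan(b/a) = arctan(10.3923/6) (quadrant-adjusted) = 60°
z = 12(cos 60° + i sin 60°)


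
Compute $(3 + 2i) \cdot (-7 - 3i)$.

(a1*a2 - b1*b2) + (a1*b2 + b1*a2)i
= (-21 - (-6)) + (-9 + (-14))i
= -15 - 23i


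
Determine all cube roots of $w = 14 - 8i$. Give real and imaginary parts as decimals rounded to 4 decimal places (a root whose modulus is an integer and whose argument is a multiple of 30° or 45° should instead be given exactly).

|w| = sqrt(260) ≈ 16.124515, arg(w) ≈ 330.255119°
Root modulus = sqrt(260)^(1/3) ≈ 2.526362
Root arguments: θ_k = (arg(w) + 360°k)/3 for k = 0, 1, ..., 2
Compute each root as (root modulus)(cos θ_k + i sin θ_k) using full-precision intermediates, then round to 4 decimal places.
Roots: -0.8676 + 2.3727i, -1.6210 - 1.9377i, 2.4886 - 0.4350i


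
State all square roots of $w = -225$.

|w| = 225, arg(w) = 180°
Root modulus = 225^(1/2) = 15
Root arguments: θ_k = (180° + 360°k)/2 for k = 0, 1, ..., 1
Roots: 15i, -15i


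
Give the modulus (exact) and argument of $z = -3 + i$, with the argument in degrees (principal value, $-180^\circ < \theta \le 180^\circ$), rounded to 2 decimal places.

|z| = sqrt((-3)^2 + 1^2) = sqrt(10)
arg(z) = arctan(b/a) = arctan(1/-3) (quadrant-adjusted) = 161.57°


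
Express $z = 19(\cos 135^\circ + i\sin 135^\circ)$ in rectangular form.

a = r cos θ = 19 * -sqrt(2)/2 = -19*sqrt(2)/2
b = r sin θ = 19 * sqrt(2)/2 = 19*sqrt(2)/2
z = -19*sqrt(2)/2 + (19*sqrt(2)/2)i


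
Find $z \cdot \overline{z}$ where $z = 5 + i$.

z * conjugate(z) = |z|^2 = a^2 + b^2
= 5^2 + 1^2 = 26


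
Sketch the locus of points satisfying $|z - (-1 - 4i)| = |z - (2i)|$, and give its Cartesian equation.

|z - z1| = |z - z2| means z is equidistant from z1 and z2,
i.e. the perpendicular bisector of the segment from (-1, -4) to (0, 2) (midpoint (-1/2, -1)).
With z = x + yi, square both sides:
(x - (-1))^2 + (y - (-4))^2 = (x - 0)^2 + (y - 2)^2
The x^2 and y^2 terms cancel: 2x + 12y = 4 - 17 = -13
Simplify: 2x + 12y = -13
Locus: Perpendicular bisector of the segment from (-1, -4) to (0, 2): the line 2x + 12y = -13


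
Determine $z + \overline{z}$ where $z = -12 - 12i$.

z + conjugate(z) = (a + bi) + (a - bi) = 2a
= 2 * (-12) = -24


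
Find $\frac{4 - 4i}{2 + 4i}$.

Multiply numerator and denominator by conjugate (2 - 4i):
= (4 - 4i)(2 - 4i) / (2^2 + 4^2)
= (-8 - 24i) / 20
Divide through by 4: (-2 - 6i) / 5
= -2/5 - (6/5)i


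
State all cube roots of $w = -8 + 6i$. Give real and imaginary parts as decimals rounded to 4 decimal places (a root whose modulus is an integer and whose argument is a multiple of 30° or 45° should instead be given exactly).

|w| = 10, arg(w) ≈ 143.130102°
Root modulus = 10^(1/3) ≈ 2.154435
Root arguments: θ_k = (arg(w) + 360°k)/3 for k = 0, 1, ..., 2
Compute each root as (root modulus)(cos θ_k + i sin θ_k) using full-precision intermediates, then round to 4 decimal places.
Roots: 1.4497 + 1.5937i, -2.1051 + 0.4586i, 0.6554 - 2.0523i


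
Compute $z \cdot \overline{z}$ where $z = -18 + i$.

z * conjugate(z) = |z|^2 = a^2 + b^2
= (-18)^2 + 1^2 = 325


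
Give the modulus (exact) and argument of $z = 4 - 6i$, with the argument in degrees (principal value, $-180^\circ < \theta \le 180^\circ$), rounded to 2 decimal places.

|z| = sqrt(4^2 + (-6)^2) = sqrt(52)
arg(z) = arctan(b/a) = arctan(-6/4) (quadrant-adjusted) = -56.31°


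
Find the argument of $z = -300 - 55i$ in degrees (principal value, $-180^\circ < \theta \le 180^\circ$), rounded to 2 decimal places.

θ = arctan(b/a) = arctan(-55/-300) (quadrant-adjusted) = -169.61°


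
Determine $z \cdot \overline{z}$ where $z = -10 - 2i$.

z * conjugate(z) = |z|^2 = a^2 + b^2
= (-10)^2 + (-2)^2 = 104


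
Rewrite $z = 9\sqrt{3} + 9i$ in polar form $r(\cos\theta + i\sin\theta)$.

r = |z| = sqrt(a^2 + b^2) = sqrt((9*sqrt(3))^2 + (9)^2) = sqrt(243 + 81) = sqrt(324) = 18
θ = arctan(b/a) = arctan(9/15.5885) (quadrant-adjusted) = 30°
z = 18(cos 30° + i sin 30°)


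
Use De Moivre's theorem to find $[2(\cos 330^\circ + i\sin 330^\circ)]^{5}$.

By De Moivre: z^n = r^n(cos(nθ) + i sin(nθ))
= 2^5(cos(5*330°) + i sin(5*330°))
= 32(cos 210° + i sin 210°)
= -16*sqrt(3) - 16i


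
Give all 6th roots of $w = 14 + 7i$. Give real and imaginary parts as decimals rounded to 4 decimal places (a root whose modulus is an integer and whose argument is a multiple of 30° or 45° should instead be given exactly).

|w| = sqrt(245) ≈ 15.652476, arg(w) ≈ 26.565051°
Root modulus = sqrt(245)^(1/6) ≈ 1.581602
Root arguments: θ_k = (arg(w) + 360°k)/6 for k = 0, 1, ..., 5
Compute each root as (root modulus)(cos θ_k + i sin θ_k) using full-precision intermediates, then round to 4 decimal places.
Roots: 1.5769 + 0.1221i, 0.6827 + 1.4267i, -0.8942 + 1.3046i, -1.5769 - 0.1221i, -0.6827 - 1.4267i, 0.8942 - 1.3046i


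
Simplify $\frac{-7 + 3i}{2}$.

Divisor is real, so divide each part by 2:
= -7/2 + (3/2)i


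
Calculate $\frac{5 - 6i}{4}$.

Divisor is real, so divide each part by 4:
= 5/4 - (3/2)i


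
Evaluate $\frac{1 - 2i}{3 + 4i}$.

Multiply numerator and denominator by conjugate (3 - 4i):
= (1 - 2i)(3 - 4i) / (3^2 + 4^2)
= (-5 - 10i) / 25
Divide through by 5: (-1 - 2i) / 5
= -1/5 - (2/5)i


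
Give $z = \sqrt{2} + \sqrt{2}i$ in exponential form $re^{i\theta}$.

r = |z| = sqrt((sqrt(2))^2 + (sqrt(2))^2) = sqrt(2 + 2) = sqrt(4) = 2
θ = arctan(b/a) = arctan(1.4142/1.4142) (quadrant-adjusted) = 45° = π/4
z = 2e^(i*π/4)


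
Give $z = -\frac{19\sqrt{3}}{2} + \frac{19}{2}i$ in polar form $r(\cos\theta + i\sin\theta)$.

r = |z| = sqrt(a^2 + b^2) = sqrt((-19*sqrt(3)/2)^2 + (19/2)^2) = sqrt(1083/4 + 361/4) = sqrt(361) = 19
θ = arctan(b/a) = arctan(9.5/-16.4545) (quadrant-adjusted) = 150°
z = 19(cos 150° + i sin 150°)


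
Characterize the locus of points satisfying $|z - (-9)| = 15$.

|z - z0| = r describes a circle centered at z0 with radius r
Here z0 = -9 and r = 15
Locus: Circle centered at (-9, 0) with radius 15


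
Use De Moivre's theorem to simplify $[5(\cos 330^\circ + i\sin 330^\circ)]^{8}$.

By De Moivre: z^n = r^n(cos(nθ) + i sin(nθ))
= 5^8(cos(8*330°) + i sin(8*330°))
= 390625(cos 120° + i sin 120°)
= -390625/2 + (390625*sqrt(3)/2)i


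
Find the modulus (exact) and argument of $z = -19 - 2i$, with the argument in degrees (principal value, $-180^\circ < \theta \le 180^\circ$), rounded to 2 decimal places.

|z| = sqrt((-19)^2 + (-2)^2) = sqrt(365)
arg(z) = arctan(b/a) = arctan(-2/-19) (quadrant-adjusted) = -173.99°


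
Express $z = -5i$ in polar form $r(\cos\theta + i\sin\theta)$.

r = |z| = sqrt(a^2 + b^2) = sqrt((0)^2 + (-5)^2) = sqrt(0 + 25) = sqrt(25) = 5
a = 0 and b < 0, so z lies on the negative imaginary axis: θ = 270°
z = 5(cos 270° + i sin 270°)


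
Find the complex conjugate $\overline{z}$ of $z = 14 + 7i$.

If z = a + bi, then conjugate(z) = a - bi
conjugate(14 + 7i) = 14 - 7i


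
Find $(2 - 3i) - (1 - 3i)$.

(2 - 1) + (-3 - (-3))i = 1


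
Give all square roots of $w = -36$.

|w| = 36, arg(w) = 180°
Root modulus = 36^(1/2) = 6
Root arguments: θ_k = (180° + 360°k)/2 for k = 0, 1, ..., 1
Roots: 6i, -6i


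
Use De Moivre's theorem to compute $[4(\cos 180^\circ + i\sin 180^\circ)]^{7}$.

By De Moivre: z^n = r^n(cos(nθ) + i sin(nθ))
= 4^7(cos(7*180°) + i sin(7*180°))
= 16384(cos 180° + i sin 180°)
= -16384


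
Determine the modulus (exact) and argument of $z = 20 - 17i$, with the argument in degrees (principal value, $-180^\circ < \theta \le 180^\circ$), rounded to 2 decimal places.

|z| = sqrt(20^2 + (-17)^2) = sqrt(689)
arg(z) = arctan(b/a) = arctan(-17/20) (quadrant-adjusted) = -40.36°


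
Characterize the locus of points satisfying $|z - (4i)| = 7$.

|z - z0| = r describes a circle centered at z0 with radius r
Here z0 = 4i and r = 7
Locus: Circle centered at (0, 4) with radius 7


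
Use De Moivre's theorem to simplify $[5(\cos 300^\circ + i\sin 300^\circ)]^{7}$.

By De Moivre: z^n = r^n(cos(nθ) + i sin(nθ))
= 5^7(cos(7*300°) + i sin(7*300°))
= 78125(cos 300° + i sin 300°)
= 78125/2 - (78125*sqrt(3)/2)i


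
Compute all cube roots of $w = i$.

|w| = 1, arg(w) = 90°
Root modulus = 1^(1/3) = 1
Root arguments: θ_k = (90° + 360°k)/3 for k = 0, 1, ..., 2
Roots: sqrt(3)/2 + (1/2)i, -sqrt(3)/2 + (1/2)i, -i


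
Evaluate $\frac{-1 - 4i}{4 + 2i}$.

Multiply numerator and denominator by conjugate (4 - 2i):
= (-1 - 4i)(4 - 2i) / (4^2 + 2^2)
= (-12 - 14i) / 20
Divide through by 2: (-6 - 7i) / 10
= -3/5 - (7/10)i


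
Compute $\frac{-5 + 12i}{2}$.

Divisor is real, so divide each part by 2:
= -5/2 + 6i


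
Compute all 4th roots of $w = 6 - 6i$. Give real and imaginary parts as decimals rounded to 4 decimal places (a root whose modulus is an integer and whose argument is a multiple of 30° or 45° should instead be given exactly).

|w| = sqrt(72) ≈ 8.485281, arg(w) = 315°
Root modulus = sqrt(72)^(1/4) ≈ 1.706737
Root arguments: θ_k = (315° + 360°k)/4 for k = 0, 1, ..., 3
Compute each root as (root modulus)(cos θ_k + i sin θ_k) using full-precision intermediates, then round to 4 decimal places.
Roots: 0.3330 + 1.6739i, -1.6739 + 0.3330i, -0.3330 - 1.6739i, 1.6739 - 0.3330i


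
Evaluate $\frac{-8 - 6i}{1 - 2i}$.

Multiply numerator and denominator by conjugate (1 + 2i):
= (-8 - 6i)(1 + 2i) / (1^2 + (-2)^2)
= (4 - 22i) / 5
= 4/5 - (22/5)i


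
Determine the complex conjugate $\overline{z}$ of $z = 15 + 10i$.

If z = a + bi, then conjugate(z) = a - bi
conjugate(15 + 10i) = 15 - 10i


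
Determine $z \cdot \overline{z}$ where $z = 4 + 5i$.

z * conjugate(z) = |z|^2 = a^2 + b^2
= 4^2 + 5^2 = 41


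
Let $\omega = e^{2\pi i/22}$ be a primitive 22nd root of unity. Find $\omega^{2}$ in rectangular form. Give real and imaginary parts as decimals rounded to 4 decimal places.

ω^2 = e^(2πi·2/22) = e^(i·2π/11)
= cos(2π/11) + i sin(2π/11)
= 0.8413 + 0.5406i


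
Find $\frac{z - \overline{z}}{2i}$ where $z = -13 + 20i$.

z - conjugate(z) = 2bi
(z - conjugate(z))/(2i) = 2bi/(2i) = b = 20


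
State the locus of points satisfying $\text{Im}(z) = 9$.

Im(z) = y where z = x + yi; the equation y = 9 is satisfied by all points with that y-coordinate
Locus: Horizontal line y = 9


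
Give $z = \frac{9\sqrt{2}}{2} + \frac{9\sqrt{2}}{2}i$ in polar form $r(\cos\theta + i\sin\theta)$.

r = |z| = sqrt(a^2 + b^2) = sqrt((9*sqrt(2)/2)^2 + (9*sqrt(2)/2)^2) = sqrt(81/2 + 81/2) = sqrt(81) = 9
θ = arctan(b/a) = arctan(6.364/6.364) (quadrant-adjusted) = 45°
z = 9(cos 45° + i sin 45°)


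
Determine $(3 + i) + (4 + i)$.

(3 + 4) + (1 + 1)i = 7 + 2i


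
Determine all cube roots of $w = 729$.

|w| = 729, arg(w) = 0°
Root modulus = 729^(1/3) = 9
Root arguments: θ_k = (0° + 360°k)/3 for k = 0, 1, ..., 2
Roots: 9, -9/2 + (9*sqrt(3)/2)i, -9/2 - (9*sqrt(3)/2)i


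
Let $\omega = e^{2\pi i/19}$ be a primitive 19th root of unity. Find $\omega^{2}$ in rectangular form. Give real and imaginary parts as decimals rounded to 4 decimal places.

ω^2 = e^(2πi·2/19) = e^(i·4π/19)
= cos(4π/19) + i sin(4π/19)
= 0.7891 + 0.6142i


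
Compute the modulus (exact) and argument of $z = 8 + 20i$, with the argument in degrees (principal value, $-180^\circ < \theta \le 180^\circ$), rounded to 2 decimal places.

|z| = sqrt(8^2 + 20^2) = sqrt(464)
arg(z) = arctan(b/a) = arctan(20/8) (quadrant-adjusted) = 68.20°


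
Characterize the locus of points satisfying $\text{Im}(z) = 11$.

Im(z) = y where z = x + yi; the equation y = 11 is satisfied by all points with that y-coordinate
Locus: Horizontal line y = 11


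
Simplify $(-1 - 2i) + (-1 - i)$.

(-1 + (-1)) + (-2 + (-1))i = -2 - 3i


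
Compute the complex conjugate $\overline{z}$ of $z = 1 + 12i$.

If z = a + bi, then conjugate(z) = a - bi
conjugate(1 + 12i) = 1 - 12i


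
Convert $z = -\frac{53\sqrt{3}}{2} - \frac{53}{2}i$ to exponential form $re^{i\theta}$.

r = |z| = sqrt((-53*sqrt(3)/2)^2 + (-53/2)^2) = sqrt(8427/4 + 2809/4) = sqrt(2809) = 53
θ = arctan(b/a) = arctan(-26.5/-45.8993) (quadrant-adjusted) = -150° = -5π/6
z = 53e^(-i*5π/6)


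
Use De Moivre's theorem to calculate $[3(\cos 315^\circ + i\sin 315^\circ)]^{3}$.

By De Moivre: z^n = r^n(cos(nθ) + i sin(nθ))
= 3^3(cos(3*315°) + i sin(3*315°))
= 27(cos 225° + i sin 225°)
= -27*sqrt(2)/2 - (27*sqrt(2)/2)i


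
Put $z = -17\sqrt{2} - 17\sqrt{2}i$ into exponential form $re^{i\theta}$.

r = |z| = sqrt((-17*sqrt(2))^2 + (-17*sqrt(2))^2) = sqrt(578 + 578) = sqrt(1156) = 34
θ = arctan(b/a) = arctan(-24.0416/-24.0416) (quadrant-adjusted) = 225° = 5π/4
z = 34e^(i*5π/4)


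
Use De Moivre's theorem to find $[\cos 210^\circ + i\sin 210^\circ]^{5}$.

By De Moivre: z^n = r^n(cos(nθ) + i sin(nθ))
= 1^5(cos(5*210°) + i sin(5*210°))
= 1(cos 330° + i sin 330°)
= sqrt(3)/2 - (1/2)i


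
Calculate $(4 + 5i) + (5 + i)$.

(4 + 5) + (5 + 1)i = 9 + 6i


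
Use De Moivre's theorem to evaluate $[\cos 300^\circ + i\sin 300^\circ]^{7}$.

By De Moivre: z^n = r^n(cos(nθ) + i sin(nθ))
= 1^7(cos(7*300°) + i sin(7*300°))
= 1(cos 300° + i sin 300°)
= 1/2 - (sqrt(3)/2)i


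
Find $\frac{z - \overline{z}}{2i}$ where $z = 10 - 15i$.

z - conjugate(z) = 2bi
(z - conjugate(z))/(2i) = 2bi/(2i) = b = -15


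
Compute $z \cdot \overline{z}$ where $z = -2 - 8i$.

z * conjugate(z) = |z|^2 = a^2 + b^2
= (-2)^2 + (-8)^2 = 68


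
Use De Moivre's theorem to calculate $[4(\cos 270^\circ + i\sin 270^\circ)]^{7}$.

By De Moivre: z^n = r^n(cos(nθ) + i sin(nθ))
= 4^7(cos(7*270°) + i sin(7*270°))
= 16384(cos 90° + i sin 90°)
= 16384i


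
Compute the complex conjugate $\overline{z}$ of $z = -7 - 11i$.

If z = a + bi, then conjugate(z) = a - bi
conjugate(-7 - 11i) = -7 + 11i


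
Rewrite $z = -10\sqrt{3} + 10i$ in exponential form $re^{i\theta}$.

r = |z| = sqrt((-10*sqrt(3))^2 + (10)^2) = sqrt(300 + 100) = sqrt(400) = 20
θ = arctan(b/a) = arctan(10/-17.3205) (quadrant-adjusted) = 150° = 5π/6
z = 20e^(i*5π/6)


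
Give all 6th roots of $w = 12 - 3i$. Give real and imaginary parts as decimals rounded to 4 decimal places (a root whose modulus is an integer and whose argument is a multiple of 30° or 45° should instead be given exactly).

|w| = sqrt(153) ≈ 12.369317, arg(w) ≈ 345.963757°
Root modulus = sqrt(153)^(1/6) ≈ 1.520749
Root arguments: θ_k = (arg(w) + 360°k)/6 for k = 0, 1, ..., 5
Compute each root as (root modulus)(cos θ_k + i sin θ_k) using full-precision intermediates, then round to 4 decimal places.
Roots: 0.8135 + 1.2849i, -0.7060 + 1.3469i, -1.5195 + 0.0621i, -0.8135 - 1.2849i, 0.7060 - 1.3469i, 1.5195 - 0.0621i


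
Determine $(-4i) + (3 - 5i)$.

(0 + 3) + (-4 + (-5))i = 3 - 9i


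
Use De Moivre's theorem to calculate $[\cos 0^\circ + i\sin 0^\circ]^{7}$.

By De Moivre: z^n = r^n(cos(nθ) + i sin(nθ))
= 1^7(cos(7*0°) + i sin(7*0°))
= 1(cos 0° + i sin 0°)
= 1


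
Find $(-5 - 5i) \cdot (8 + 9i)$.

(a1*a2 - b1*b2) + (a1*b2 + b1*a2)i
= (-40 - (-45)) + (-45 + (-40))i
= 5 - 85i


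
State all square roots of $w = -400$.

|w| = 400, arg(w) = 180°
Root modulus = 400^(1/2) = 20
Root arguments: θ_k = (180° + 360°k)/2 for k = 0, 1, ..., 1
Roots: 20i, -20i


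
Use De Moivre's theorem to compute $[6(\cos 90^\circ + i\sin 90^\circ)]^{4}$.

By De Moivre: z^n = r^n(cos(nθ) + i sin(nθ))
= 6^4(cos(4*90°) + i sin(4*90°))
= 1296(cos 0° + i sin 0°)
= 1296


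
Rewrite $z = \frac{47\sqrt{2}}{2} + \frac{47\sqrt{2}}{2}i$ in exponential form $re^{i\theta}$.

r = |z| = sqrt((47*sqrt(2)/2)^2 + (47*sqrt(2)/2)^2) = sqrt(2209/2 + 2209/2) = sqrt(2209) = 47
θ = arctan(b/a) = arctan(33.234/33.234) (quadrant-adjusted) = 45° = π/4
z = 47e^(i*π/4)


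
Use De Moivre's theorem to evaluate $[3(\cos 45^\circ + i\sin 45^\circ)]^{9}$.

By De Moivre: z^n = r^n(cos(nθ) + i sin(nθ))
= 3^9(cos(9*45°) + i sin(9*45°))
= 19683(cos 45° + i sin 45°)
= 19683*sqrt(2)/2 + (19683*sqrt(2)/2)i


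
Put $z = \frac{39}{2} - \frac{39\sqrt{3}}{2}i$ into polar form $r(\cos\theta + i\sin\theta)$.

r = |z| = sqrt(a^2 + b^2) = sqrt((39/2)^2 + (-39*sqrt(3)/2)^2) = sqrt(1521/4 + 4563/4) = sqrt(1521) = 39
θ = arctan(b/a) = arctan(-33.775/19.5) (quadrant-adjusted) = 300°
z = 39(cos 300° + i sin 300°)


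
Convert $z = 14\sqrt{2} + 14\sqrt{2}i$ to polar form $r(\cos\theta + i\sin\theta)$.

r = |z| = sqrt(a^2 + b^2) = sqrt((14*sqrt(2))^2 + (14*sqrt(2))^2) = sqrt(392 + 392) = sqrt(784) = 28
θ = arctan(b/a) = arctan(19.799/19.799) (quadrant-adjusted) = 45°
z = 28(cos 45° + i sin 45°)


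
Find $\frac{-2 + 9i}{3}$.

Divisor is real, so divide each part by 3:
= -2/3 + 3i


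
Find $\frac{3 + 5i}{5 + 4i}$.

Multiply numerator and denominator by conjugate (5 - 4i):
= (3 + 5i)(5 - 4i) / (5^2 + 4^2)
= (35 + 13i) / 41
= 35/41 + (13/41)i


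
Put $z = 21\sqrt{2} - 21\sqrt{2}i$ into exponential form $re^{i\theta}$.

r = |z| = sqrt((21*sqrt(2))^2 + (-21*sqrt(2))^2) = sqrt(882 + 882) = sqrt(1764) = 42
θ = arctan(b/a) = arctan(-29.6985/29.6985) (quadrant-adjusted) = -45° = -π/4
z = 42e^(-i*π/4)


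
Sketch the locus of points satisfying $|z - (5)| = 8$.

|z - z0| = r describes a circle centered at z0 with radius r
Here z0 = 5 and r = 8
Locus: Circle centered at (5, 0) with radius 8


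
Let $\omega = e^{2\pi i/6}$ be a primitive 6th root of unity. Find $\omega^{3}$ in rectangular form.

ω^3 = e^(2πi·3/6) = e^(i·1π)
= cos(1π) + i sin(1π)
= -1


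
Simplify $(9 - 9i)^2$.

(a + bi)^2 = a^2 - b^2 + 2abi
= 9^2 - (-9)^2 + 2*9*(-9)i
= -162i


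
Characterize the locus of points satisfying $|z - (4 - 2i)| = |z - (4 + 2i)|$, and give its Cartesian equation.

|z - z1| = |z - z2| means z is equidistant from z1 and z2,
i.e. the perpendicular bisector of the segment from (4, -2) to (4, 2) (midpoint (4, 0)).
With z = x + yi, square both sides:
(x - 4)^2 + (y - (-2))^2 = (x - 4)^2 + (y - 2)^2
The x^2 and y^2 terms cancel: 0x + 8y = 20 - 20 = 0
Simplify: y = 0
Locus: Perpendicular bisector of the segment from (4, -2) to (4, 2): the line y = 0


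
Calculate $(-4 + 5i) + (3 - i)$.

(-4 + 3) + (5 + (-1))i = -1 + 4i


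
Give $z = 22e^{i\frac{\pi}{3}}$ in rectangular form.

a = r cos θ = 22 * 1/2 = 11
b = r sin θ = 22 * sqrt(3)/2 = 11*sqrt(3)
z = 11 + 11*sqrt(3)i


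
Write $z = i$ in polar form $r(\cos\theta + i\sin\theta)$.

r = |z| = sqrt(a^2 + b^2) = sqrt((0)^2 + (1)^2) = sqrt(0 + 1) = sqrt(1) = 1
a = 0 and b > 0, so z lies on the positive imaginary axis: θ = 90°
z = 1(cos 90° + i sin 90°)


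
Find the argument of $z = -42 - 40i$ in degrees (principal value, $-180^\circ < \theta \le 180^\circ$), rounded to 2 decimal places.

θ = arctan(b/a) = arctan(-40/-42) (quadrant-adjusted) = -136.40°


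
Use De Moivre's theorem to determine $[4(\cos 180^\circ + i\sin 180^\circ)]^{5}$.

By De Moivre: z^n = r^n(cos(nθ) + i sin(nθ))
= 4^5(cos(5*180°) + i sin(5*180°))
= 1024(cos 180° + i sin 180°)
= -1024


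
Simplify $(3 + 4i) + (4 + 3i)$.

(3 + 4) + (4 + 3)i = 7 + 7i


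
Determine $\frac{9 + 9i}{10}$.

Divisor is real, so divide each part by 10:
= 9/10 + (9/10)i


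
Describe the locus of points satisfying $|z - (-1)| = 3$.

|z - z0| = r describes a circle centered at z0 with radius r
Here z0 = -1 and r = 3
Locus: Circle centered at (-1, 0) with radius 3


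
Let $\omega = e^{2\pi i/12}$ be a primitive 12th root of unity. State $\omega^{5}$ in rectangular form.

ω^5 = e^(2πi·5/12) = e^(i·5π/6)
= cos(5π/6) + i sin(5π/6)
= -sqrt(3)/2 + (1/2)i


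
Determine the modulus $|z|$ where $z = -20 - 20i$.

|z| = sqrt(a^2 + b^2) = sqrt((-20)^2 + (-20)^2) = sqrt(800) = sqrt(800)


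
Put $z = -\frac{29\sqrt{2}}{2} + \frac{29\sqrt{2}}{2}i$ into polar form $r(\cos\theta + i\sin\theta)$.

r = |z| = sqrt(a^2 + b^2) = sqrt((-29*sqrt(2)/2)^2 + (29*sqrt(2)/2)^2) = sqrt(841/2 + 841/2) = sqrt(841) = 29
θ = arctan(b/a) = arctan(20.5061/-20.5061) (quadrant-adjusted) = 135°
z = 29(cos 135° + i sin 135°)


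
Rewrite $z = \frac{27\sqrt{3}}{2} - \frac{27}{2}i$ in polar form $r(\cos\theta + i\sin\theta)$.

r = |z| = sqrt(a^2 + b^2) = sqrt((27*sqrt(3)/2)^2 + (-27/2)^2) = sqrt(2187/4 + 729/4) = sqrt(729) = 27
θ = arctan(b/a) = arctan(-13.5/23.3827) (quadrant-adjusted) = 330°
z = 27(cos 330° + i sin 330°)


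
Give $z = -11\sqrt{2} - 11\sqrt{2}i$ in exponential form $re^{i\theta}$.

r = |z| = sqrt((-11*sqrt(2))^2 + (-11*sqrt(2))^2) = sqrt(242 + 242) = sqrt(484) = 22
θ = arctan(b/a) = arctan(-15.5563/-15.5563) (quadrant-adjusted) = -135° = -3π/4
z = 22e^(-i*3π/4)


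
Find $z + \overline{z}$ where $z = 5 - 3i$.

z + conjugate(z) = (a + bi) + (a - bi) = 2a
= 2 * 5 = 10


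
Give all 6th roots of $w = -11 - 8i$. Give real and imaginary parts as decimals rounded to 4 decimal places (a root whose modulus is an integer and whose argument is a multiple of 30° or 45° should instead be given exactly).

|w| = sqrt(185) ≈ 13.601471, arg(w) ≈ 216.027373°
Root modulus = sqrt(185)^(1/6) ≈ 1.545009
Root arguments: θ_k = (arg(w) + 360°k)/6 for k = 0, 1, ..., 5
Compute each root as (root modulus)(cos θ_k + i sin θ_k) using full-precision intermediates, then round to 4 decimal places.
Roots: 1.2499 + 0.9082i, -0.1616 + 1.5365i, -1.4115 + 0.6283i, -1.2499 - 0.9082i, 0.1616 - 1.5365i, 1.4115 - 0.6283i


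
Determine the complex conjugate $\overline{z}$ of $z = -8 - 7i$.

If z = a + bi, then conjugate(z) = a - bi
conjugate(-8 - 7i) = -8 + 7i


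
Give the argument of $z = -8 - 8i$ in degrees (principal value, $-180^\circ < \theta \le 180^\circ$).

θ = arctan(b/a) = arctan(-8/-8) (quadrant-adjusted) = -135°


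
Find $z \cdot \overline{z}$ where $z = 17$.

z * conjugate(z) = |z|^2 = a^2 + b^2
= 17^2 + 0^2 = 289


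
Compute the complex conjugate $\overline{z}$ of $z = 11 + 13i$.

If z = a + bi, then conjugate(z) = a - bi
conjugate(11 + 13i) = 11 - 13i


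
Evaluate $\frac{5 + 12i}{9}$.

Divisor is real, so divide each part by 9:
= 5/9 + (4/3)i


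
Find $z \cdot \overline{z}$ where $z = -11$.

z * conjugate(z) = |z|^2 = a^2 + b^2
= (-11)^2 + 0^2 = 121


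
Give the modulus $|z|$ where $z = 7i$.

|z| = sqrt(a^2 + b^2) = sqrt(0^2 + 7^2) = sqrt(49) = 7


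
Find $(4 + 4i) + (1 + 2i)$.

(4 + 1) + (4 + 2)i = 5 + 6i


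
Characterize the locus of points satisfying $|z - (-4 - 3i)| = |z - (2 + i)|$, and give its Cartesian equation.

|z - z1| = |z - z2| means z is equidistant from z1 and z2,
i.e. the perpendicular bisector of the segment from (-4, -3) to (2, 1) (midpoint (-1, -1)).
With z = x + yi, square both sides:
(x - (-4))^2 + (y - (-3))^2 = (x - 2)^2 + (y - 1)^2
The x^2 and y^2 terms cancel: 12x + 8y = 5 - 25 = -20
Simplify: 3x + 2y = -5
Locus: Perpendicular bisector of the segment from (-4, -3) to (2, 1): the line 3x + 2y = -5


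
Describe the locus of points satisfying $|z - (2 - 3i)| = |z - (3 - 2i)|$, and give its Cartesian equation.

|z - z1| = |z - z2| means z is equidistant from z1 and z2,
i.e. the perpendicular bisector of the segment from (2, -3) to (3, -2) (midpoint (5/2, -5/2)).
With z = x + yi, square both sides:
(x - 2)^2 + (y - (-3))^2 = (x - 3)^2 + (y - (-2))^2
The x^2 and y^2 terms cancel: 2x + 2y = 13 - 13 = 0
Simplify: x + y = 0
Locus: Perpendicular bisector of the segment from (2, -3) to (3, -2): the line x + y = 0


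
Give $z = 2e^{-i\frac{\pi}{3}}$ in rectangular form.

a = r cos θ = 2 * 1/2 = 1
b = r sin θ = 2 * -sqrt(3)/2 = -sqrt(3)
z = 1 - sqrt(3)i


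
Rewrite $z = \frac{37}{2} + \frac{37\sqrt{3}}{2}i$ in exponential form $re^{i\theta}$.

r = |z| = sqrt((37/2)^2 + (37*sqrt(3)/2)^2) = sqrt(1369/4 + 4107/4) = sqrt(1369) = 37
θ = arctan(b/a) = arctan(32.0429/18.5) (quadrant-adjusted) = 60° = π/3
z = 37e^(i*π/3)


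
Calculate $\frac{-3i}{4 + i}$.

Multiply numerator and denominator by conjugate (4 - i):
= (-3i)(4 - i) / (4^2 + 1^2)
= (-3 - 12i) / 17
= -3/17 - (12/17)i


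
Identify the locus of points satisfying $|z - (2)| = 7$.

|z - z0| = r describes a circle centered at z0 with radius r
Here z0 = 2 and r = 7
Locus: Circle centered at (2, 0) with radius 7


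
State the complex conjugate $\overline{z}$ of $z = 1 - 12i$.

If z = a + bi, then conjugate(z) = a - bi
conjugate(1 - 12i) = 1 + 12i


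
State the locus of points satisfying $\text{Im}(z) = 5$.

Im(z) = y where z = x + yi; the equation y = 5 is satisfied by all points with that y-coordinate
Locus: Horizontal line y = 5


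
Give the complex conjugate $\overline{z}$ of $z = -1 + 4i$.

If z = a + bi, then conjugate(z) = a - bi
conjugate(-1 + 4i) = -1 - 4i


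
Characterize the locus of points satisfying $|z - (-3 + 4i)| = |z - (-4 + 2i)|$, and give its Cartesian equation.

|z - z1| = |z - z2| means z is equidistant from z1 and z2,
i.e. the perpendicular bisector of the segment from (-3, 4) to (-4, 2) (midpoint (-7/2, 3)).
With z = x + yi, square both sides:
(x - (-3))^2 + (y - 4)^2 = (x - (-4))^2 + (y - 2)^2
The x^2 and y^2 terms cancel: -2x + (-4)y = 20 - 25 = -5
Simplify: 2x + 4y = 5
Locus: Perpendicular bisector of the segment from (-3, 4) to (-4, 2): the line 2x + 4y = 5


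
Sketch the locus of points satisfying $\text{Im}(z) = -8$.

Im(z) = y where z = x + yi; the equation y = -8 is satisfied by all points with that y-coordinate
Locus: Horizontal line y = -8


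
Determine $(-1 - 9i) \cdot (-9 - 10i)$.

(a1*a2 - b1*b2) + (a1*b2 + b1*a2)i
= (9 - 90) + (10 + 81)i
= -81 + 91i


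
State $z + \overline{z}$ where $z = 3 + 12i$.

z + conjugate(z) = (a + bi) + (a - bi) = 2a
= 2 * 3 = 6


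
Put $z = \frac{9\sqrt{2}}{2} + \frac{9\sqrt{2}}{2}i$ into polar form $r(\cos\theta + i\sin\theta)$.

r = |z| = sqrt(a^2 + b^2) = sqrt((9*sqrt(2)/2)^2 + (9*sqrt(2)/2)^2) = sqrt(81/2 + 81/2) = sqrt(81) = 9
θ = arctan(b/a) = arctan(6.364/6.364) (quadrant-adjusted) = 45°
z = 9(cos 45° + i sin 45°)


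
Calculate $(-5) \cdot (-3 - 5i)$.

(a1*a2 - b1*b2) + (a1*b2 + b1*a2)i
= (15 - 0) + (25 + 0)i
= 15 + 25i


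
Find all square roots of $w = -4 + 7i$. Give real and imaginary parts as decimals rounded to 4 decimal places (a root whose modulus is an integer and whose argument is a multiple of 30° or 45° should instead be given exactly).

|w| = sqrt(65) ≈ 8.062258, arg(w) ≈ 119.744881°
Root modulus = sqrt(65)^(1/2) ≈ 2.839412
Root arguments: θ_k = (arg(w) + 360°k)/2 for k = 0, 1, ..., 1
Compute each root as (root modulus)(cos θ_k + i sin θ_k) using full-precision intermediates, then round to 4 decimal places.
Roots: 1.4252 + 2.4558i, -1.4252 - 2.4558i


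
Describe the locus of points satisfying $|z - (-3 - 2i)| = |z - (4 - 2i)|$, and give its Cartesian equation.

|z - z1| = |z - z2| means z is equidistant from z1 and z2,
i.e. the perpendicular bisector of the segment from (-3, -2) to (4, -2) (midpoint (1/2, -2)).
With z = x + yi, square both sides:
(x - (-3))^2 + (y - (-2))^2 = (x - 4)^2 + (y - (-2))^2
The x^2 and y^2 terms cancel: 14x + 0y = 20 - 13 = 7
Simplify: x = 1/2
Locus: Perpendicular bisector of the segment from (-3, -2) to (4, -2): the line x = 1/2
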